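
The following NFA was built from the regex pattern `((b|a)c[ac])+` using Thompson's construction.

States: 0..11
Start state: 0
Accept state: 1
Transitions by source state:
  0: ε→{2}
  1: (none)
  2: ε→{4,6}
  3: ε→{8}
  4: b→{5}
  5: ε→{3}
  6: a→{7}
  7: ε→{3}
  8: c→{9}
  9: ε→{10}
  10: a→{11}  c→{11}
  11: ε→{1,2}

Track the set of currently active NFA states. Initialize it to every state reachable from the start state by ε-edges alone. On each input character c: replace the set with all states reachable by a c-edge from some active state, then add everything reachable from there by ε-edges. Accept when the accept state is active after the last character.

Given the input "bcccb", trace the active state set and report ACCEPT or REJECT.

Answer: REJECT

Trace:
S₀ = ε-closure({0}) = {0,2,4,6}
'b' @ 1: {3,5,8}
'c' @ 2: {9,10}
'c' @ 3: {1,2,4,6,11}  [accepting]
'c' @ 4: {}  — dead — no transitions
rest 'b' ignored (set empty)
end set {} — state 1 not in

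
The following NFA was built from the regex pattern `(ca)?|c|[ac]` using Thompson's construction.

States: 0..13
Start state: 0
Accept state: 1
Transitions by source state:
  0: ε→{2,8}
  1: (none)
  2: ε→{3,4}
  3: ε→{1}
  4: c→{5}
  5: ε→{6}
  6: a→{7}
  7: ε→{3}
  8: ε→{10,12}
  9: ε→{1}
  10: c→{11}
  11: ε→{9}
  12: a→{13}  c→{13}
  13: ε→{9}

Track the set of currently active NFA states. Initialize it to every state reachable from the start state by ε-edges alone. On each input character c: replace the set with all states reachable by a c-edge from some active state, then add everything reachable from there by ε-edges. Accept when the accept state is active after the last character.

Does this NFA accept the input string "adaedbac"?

start: ε-closure({0}) = {0,1,2,3,4,8,10,12}
'a' @ 1: {1,9,13}  (accept∈set)
'd' @ 2: {}  — no active states
rest 'aedbac' ignored (set empty)
final: {}; accept 1 not in set

Answer: REJECT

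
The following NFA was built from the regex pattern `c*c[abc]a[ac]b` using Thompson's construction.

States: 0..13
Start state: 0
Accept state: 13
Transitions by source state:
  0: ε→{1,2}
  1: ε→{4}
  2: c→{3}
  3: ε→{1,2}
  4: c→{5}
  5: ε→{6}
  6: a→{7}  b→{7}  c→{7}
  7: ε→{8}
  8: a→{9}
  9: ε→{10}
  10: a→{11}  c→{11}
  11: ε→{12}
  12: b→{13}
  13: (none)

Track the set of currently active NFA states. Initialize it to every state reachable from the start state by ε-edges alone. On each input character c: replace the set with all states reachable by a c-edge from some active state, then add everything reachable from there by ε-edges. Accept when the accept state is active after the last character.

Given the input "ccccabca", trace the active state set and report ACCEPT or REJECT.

Answer: REJECT

Trace:
initial (ε-close {0}): {0,1,2,4}
'c' @ 1: {1,2,3,4,5,6}
'c' @ 2: {1,2,3,4,5,6,7,8}
'c' @ 3: {1,2,3,4,5,6,7,8}
'c' @ 4: {1,2,3,4,5,6,7,8}
'a' @ 5: {7,8,9,10}
'b' @ 6: {}  — dead — no transitions
rest 'ca' ignored (set empty)
end set {} — state 13 not in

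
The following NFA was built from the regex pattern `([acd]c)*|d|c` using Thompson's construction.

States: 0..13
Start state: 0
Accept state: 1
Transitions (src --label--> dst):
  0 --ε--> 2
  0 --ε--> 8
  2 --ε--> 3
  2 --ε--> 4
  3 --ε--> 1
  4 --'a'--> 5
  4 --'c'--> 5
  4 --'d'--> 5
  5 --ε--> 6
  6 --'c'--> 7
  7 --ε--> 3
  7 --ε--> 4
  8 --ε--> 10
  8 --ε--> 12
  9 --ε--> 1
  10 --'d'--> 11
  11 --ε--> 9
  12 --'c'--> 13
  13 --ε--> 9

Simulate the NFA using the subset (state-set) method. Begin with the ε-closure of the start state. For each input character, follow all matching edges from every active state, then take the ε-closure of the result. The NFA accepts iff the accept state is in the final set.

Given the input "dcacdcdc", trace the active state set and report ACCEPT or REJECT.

initial (ε-close {0}): {0,1,2,3,4,8,10,12}
'd' @ 1: {1,5,6,9,11}  ✓accept
'c' @ 2: {1,3,4,7}  ✓accept
'a' @ 3: {5,6}
'c' @ 4: {1,3,4,7}  ✓accept
'd' @ 5: {5,6}
'c' @ 6: {1,3,4,7}  ✓accept
'd' @ 7: {5,6}
'c' @ 8: {1,3,4,7}  ✓accept
final: {1,3,4,7}; accept 1 in set

Answer: ACCEPT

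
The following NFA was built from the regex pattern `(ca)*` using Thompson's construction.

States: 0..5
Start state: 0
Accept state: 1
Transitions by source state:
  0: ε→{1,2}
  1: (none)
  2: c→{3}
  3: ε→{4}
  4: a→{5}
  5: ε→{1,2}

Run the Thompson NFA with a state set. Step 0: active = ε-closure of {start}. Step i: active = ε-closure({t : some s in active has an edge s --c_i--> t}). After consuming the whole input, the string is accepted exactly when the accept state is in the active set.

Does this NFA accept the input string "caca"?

start: ε-closure({0}) = {0,1,2}
'c' @ 1: {3,4}
'a' @ 2: {1,2,5}  ✓accept
'c' @ 3: {3,4}
'a' @ 4: {1,2,5}  ✓accept
final: {1,2,5}; accept 1 in set

Answer: ACCEPT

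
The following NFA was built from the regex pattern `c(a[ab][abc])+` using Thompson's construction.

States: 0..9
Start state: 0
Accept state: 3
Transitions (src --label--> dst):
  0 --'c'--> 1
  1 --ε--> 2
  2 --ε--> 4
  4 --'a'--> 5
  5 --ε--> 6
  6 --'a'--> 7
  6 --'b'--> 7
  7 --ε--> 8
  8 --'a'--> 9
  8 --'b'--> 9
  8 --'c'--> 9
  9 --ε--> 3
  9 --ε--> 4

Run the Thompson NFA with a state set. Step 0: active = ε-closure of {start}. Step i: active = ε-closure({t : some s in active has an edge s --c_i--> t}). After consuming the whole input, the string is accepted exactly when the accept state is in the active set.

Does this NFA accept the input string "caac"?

initial (ε-close {0}): {0}
'c' @ 1: {1,2,4}
'a' @ 2: {5,6}
'a' @ 3: {7,8}
'c' @ 4: {3,4,9}  (accept∈set)
end set {3,4,9} — state 3 in

Answer: ACCEPT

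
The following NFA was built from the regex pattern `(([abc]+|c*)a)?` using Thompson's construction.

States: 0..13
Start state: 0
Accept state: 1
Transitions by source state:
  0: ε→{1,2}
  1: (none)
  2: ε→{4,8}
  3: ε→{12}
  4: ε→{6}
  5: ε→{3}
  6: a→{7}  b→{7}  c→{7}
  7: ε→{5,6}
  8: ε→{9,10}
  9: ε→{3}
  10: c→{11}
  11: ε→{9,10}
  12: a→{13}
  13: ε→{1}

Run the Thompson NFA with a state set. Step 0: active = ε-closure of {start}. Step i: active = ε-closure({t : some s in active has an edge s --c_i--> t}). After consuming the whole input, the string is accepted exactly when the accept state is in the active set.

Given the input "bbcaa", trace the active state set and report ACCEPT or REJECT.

Answer: ACCEPT

Derivation:
S₀ = ε-closure({0}) = {0,1,2,3,4,6,8,9,10,12}
'b' @ 1: {3,5,6,7,12}
'b' @ 2: {3,5,6,7,12}
'c' @ 3: {3,5,6,7,12}
'a' @ 4: {1,3,5,6,7,12,13}  (accept∈set)
'a' @ 5: {1,3,5,6,7,12,13}  (accept∈set)
after full input: {1,3,5,6,7,12,13}  (accept=1 in)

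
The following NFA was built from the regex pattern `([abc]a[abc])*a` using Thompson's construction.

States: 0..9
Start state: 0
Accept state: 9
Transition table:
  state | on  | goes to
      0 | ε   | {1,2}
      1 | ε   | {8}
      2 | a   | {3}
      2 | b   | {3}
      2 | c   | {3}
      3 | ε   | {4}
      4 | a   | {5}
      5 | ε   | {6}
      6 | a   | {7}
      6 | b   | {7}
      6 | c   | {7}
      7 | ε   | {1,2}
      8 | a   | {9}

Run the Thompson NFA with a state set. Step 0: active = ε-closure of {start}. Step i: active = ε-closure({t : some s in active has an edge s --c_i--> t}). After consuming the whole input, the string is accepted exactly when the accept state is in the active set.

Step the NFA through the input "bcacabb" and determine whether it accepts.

start: ε-closure({0}) = {0,1,2,8}
'b' @ 1: {3,4}
'c' @ 2: {}  — state set empty
rest 'acabb' ignored (set empty)
after full input: {}  (accept=9 not in)

Answer: REJECT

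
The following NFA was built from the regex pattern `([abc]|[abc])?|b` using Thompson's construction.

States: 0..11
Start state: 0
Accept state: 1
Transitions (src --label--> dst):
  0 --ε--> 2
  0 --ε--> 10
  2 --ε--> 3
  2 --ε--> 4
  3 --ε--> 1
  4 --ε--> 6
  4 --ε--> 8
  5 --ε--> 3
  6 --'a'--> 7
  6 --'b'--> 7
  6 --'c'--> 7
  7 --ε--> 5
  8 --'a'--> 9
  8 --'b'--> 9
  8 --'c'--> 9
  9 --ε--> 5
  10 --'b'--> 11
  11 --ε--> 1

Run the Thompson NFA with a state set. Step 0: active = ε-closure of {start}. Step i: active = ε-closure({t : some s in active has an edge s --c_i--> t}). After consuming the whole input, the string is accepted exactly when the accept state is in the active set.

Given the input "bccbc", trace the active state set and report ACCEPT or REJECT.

initial (ε-close {0}): {0,1,2,3,4,6,8,10}
'b' @ 1: {1,3,5,7,9,11}  [accepting]
'c' @ 2: {}  — state set empty
rest 'cbc' ignored (set empty)
after full input: {}  (accept=1 not in)

Answer: REJECT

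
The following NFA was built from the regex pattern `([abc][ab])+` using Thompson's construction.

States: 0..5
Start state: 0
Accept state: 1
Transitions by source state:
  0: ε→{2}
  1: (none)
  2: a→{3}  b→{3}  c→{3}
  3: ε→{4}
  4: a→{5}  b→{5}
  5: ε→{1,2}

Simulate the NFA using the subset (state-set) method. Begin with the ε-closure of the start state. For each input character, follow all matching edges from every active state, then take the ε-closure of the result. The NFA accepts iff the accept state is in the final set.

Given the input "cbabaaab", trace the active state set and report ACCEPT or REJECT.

Answer: ACCEPT

Steps:
S₀ = ε-closure({0}) = {0,2}
'c' @ 1: {3,4}
'b' @ 2: {1,2,5}  ✓accept
'a' @ 3: {3,4}
'b' @ 4: {1,2,5}  ✓accept
'a' @ 5: {3,4}
'a' @ 6: {1,2,5}  ✓accept
'a' @ 7: {3,4}
'b' @ 8: {1,2,5}  ✓accept
end set {1,2,5} — state 1 in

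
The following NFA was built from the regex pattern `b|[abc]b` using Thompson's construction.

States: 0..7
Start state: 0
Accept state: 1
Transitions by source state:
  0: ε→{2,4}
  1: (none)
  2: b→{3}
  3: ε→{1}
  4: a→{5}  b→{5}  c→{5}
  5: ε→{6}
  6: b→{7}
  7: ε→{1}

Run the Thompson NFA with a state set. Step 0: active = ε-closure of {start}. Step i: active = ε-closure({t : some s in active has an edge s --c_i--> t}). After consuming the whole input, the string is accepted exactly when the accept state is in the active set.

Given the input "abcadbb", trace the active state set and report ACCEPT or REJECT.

Answer: REJECT

Derivation:
initial (ε-close {0}): {0,2,4}
'a' @ 1: {5,6}
'b' @ 2: {1,7}  [accepting]
'c' @ 3: {}  — dead — no transitions
rest 'adbb' ignored (set empty)
end set {} — state 1 not in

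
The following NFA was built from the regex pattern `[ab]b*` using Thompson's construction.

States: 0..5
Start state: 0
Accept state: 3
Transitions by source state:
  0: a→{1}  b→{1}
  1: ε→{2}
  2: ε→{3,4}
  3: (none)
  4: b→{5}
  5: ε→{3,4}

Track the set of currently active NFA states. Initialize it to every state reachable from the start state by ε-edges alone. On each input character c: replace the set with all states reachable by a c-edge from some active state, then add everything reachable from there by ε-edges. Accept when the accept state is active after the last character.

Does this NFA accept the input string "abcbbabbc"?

initial (ε-close {0}): {0}
'a' @ 1: {1,2,3,4}  ✓accept
'b' @ 2: {3,4,5}  ✓accept
'c' @ 3: {}  — state set empty
rest 'bbabbc' ignored (set empty)
end set {} — state 3 not in

Answer: REJECT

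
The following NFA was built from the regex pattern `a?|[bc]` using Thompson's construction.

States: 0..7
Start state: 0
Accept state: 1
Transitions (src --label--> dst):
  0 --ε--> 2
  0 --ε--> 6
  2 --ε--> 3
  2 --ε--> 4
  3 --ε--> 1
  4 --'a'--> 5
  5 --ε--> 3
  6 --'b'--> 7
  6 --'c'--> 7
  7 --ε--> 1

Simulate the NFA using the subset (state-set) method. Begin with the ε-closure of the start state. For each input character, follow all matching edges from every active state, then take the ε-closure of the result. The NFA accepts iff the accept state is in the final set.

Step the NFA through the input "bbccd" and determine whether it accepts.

Answer: REJECT

Trace:
S₀ = ε-closure({0}) = {0,1,2,3,4,6}
'b' @ 1: {1,7}  (accept∈set)
'b' @ 2: {}  — state set empty
rest 'ccd' ignored (set empty)
after full input: {}  (accept=1 not in)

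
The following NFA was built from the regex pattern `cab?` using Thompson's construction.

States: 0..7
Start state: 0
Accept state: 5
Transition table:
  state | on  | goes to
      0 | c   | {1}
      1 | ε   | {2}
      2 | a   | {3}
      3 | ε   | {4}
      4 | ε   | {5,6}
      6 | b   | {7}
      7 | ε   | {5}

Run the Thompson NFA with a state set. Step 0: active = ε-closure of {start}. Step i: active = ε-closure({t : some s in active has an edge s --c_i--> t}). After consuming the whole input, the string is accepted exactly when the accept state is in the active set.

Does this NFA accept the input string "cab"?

Answer: ACCEPT

Trace:
start: ε-closure({0}) = {0}
'c' @ 1: {1,2}
'a' @ 2: {3,4,5,6}  [accepting]
'b' @ 3: {5,7}  [accepting]
end set {5,7} — state 5 in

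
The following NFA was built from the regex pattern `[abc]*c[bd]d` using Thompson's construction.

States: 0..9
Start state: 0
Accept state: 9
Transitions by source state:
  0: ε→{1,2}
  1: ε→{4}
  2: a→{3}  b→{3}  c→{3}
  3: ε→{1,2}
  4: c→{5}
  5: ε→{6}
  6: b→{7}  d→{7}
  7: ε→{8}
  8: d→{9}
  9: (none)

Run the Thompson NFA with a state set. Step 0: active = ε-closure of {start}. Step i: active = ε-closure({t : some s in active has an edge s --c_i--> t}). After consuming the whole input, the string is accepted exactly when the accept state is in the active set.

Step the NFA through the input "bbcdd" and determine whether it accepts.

Answer: ACCEPT

Derivation:
initial (ε-close {0}): {0,1,2,4}
'b' @ 1: {1,2,3,4}
'b' @ 2: {1,2,3,4}
'c' @ 3: {1,2,3,4,5,6}
'd' @ 4: {7,8}
'd' @ 5: {9}  [accepting]
after full input: {9}  (accept=9 in)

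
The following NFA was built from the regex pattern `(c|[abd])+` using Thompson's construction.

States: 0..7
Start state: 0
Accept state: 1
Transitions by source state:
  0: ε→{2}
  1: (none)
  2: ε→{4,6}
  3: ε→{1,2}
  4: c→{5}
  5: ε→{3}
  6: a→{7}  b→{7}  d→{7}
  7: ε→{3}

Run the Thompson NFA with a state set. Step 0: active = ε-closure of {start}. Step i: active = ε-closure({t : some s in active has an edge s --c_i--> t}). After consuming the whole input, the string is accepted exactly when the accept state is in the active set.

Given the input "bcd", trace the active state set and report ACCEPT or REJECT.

start: ε-closure({0}) = {0,2,4,6}
'b' @ 1: {1,2,3,4,6,7}  ✓accept
'c' @ 2: {1,2,3,4,5,6}  ✓accept
'd' @ 3: {1,2,3,4,6,7}  ✓accept
final: {1,2,3,4,6,7}; accept 1 in set

Answer: ACCEPT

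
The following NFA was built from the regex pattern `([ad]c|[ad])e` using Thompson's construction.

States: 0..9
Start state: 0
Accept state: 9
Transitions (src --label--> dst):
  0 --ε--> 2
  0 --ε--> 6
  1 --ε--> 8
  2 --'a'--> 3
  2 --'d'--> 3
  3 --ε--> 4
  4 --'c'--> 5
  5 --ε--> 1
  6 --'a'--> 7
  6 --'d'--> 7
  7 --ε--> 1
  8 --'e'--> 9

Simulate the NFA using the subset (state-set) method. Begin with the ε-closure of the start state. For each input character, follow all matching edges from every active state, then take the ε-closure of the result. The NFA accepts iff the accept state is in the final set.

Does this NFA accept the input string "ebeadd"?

Answer: REJECT

Steps:
initial (ε-close {0}): {0,2,6}
'e' @ 1: {}  — dead — no transitions
rest 'beadd' ignored (set empty)
final: {}; accept 9 not in set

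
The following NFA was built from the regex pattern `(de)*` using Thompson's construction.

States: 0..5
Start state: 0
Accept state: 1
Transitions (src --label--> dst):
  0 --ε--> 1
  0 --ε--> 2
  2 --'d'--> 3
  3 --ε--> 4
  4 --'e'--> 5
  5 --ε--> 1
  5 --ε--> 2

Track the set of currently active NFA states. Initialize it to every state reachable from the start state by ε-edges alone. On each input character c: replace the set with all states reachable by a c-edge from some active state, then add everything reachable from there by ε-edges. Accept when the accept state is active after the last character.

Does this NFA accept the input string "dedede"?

S₀ = ε-closure({0}) = {0,1,2}
'd' @ 1: {3,4}
'e' @ 2: {1,2,5}  [accepting]
'd' @ 3: {3,4}
'e' @ 4: {1,2,5}  [accepting]
'd' @ 5: {3,4}
'e' @ 6: {1,2,5}  [accepting]
final: {1,2,5}; accept 1 in set

Answer: ACCEPT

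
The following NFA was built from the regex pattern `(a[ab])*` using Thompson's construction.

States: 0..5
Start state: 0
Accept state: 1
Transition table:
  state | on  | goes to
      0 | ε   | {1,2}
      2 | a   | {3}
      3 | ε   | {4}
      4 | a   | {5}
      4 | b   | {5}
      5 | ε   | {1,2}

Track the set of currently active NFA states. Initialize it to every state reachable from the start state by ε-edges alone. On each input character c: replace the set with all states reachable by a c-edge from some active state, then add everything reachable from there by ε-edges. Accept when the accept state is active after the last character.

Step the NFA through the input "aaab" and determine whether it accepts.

start: ε-closure({0}) = {0,1,2}
'a' @ 1: {3,4}
'a' @ 2: {1,2,5}  [accepting]
'a' @ 3: {3,4}
'b' @ 4: {1,2,5}  [accepting]
end set {1,2,5} — state 1 in

Answer: ACCEPT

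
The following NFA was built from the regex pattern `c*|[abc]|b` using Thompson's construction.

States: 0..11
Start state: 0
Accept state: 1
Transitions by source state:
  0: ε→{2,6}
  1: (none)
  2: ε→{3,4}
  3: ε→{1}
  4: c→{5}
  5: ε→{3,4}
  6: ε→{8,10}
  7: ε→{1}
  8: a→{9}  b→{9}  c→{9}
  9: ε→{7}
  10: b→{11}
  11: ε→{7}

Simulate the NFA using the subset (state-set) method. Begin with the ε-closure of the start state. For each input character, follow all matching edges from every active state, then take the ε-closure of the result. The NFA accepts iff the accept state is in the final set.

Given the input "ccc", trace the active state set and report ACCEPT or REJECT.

start: ε-closure({0}) = {0,1,2,3,4,6,8,10}
'c' @ 1: {1,3,4,5,7,9}  (accept∈set)
'c' @ 2: {1,3,4,5}  (accept∈set)
'c' @ 3: {1,3,4,5}  (accept∈set)
after full input: {1,3,4,5}  (accept=1 in)

Answer: ACCEPT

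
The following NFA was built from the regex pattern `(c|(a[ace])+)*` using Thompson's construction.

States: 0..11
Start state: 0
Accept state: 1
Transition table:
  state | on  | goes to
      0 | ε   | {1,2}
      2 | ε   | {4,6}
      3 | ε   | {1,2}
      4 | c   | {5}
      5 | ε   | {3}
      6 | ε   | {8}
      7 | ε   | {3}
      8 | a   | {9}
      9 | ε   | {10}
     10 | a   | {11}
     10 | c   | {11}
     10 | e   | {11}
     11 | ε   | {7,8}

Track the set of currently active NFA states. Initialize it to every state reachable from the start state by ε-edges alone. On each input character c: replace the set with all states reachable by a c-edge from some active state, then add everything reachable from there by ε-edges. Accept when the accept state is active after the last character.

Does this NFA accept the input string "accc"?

start: ε-closure({0}) = {0,1,2,4,6,8}
'a' @ 1: {9,10}
'c' @ 2: {1,2,3,4,6,7,8,11}  [accepting]
'c' @ 3: {1,2,3,4,5,6,8}  [accepting]
'c' @ 4: {1,2,3,4,5,6,8}  [accepting]
end set {1,2,3,4,5,6,8} — state 1 in

Answer: ACCEPT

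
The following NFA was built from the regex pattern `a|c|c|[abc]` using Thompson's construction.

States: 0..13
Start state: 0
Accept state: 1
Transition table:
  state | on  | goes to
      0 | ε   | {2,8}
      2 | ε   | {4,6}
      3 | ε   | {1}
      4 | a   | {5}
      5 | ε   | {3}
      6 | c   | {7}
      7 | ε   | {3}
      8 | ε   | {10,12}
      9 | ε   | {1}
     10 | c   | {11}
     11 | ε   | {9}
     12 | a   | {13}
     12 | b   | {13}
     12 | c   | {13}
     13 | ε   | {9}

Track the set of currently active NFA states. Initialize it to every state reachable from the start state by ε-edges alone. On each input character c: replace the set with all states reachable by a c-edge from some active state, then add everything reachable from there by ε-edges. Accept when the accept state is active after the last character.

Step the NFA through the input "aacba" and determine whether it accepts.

start: ε-closure({0}) = {0,2,4,6,8,10,12}
'a' @ 1: {1,3,5,9,13}  (accept∈set)
'a' @ 2: {}  — dead — no transitions
rest 'cba' ignored (set empty)
end set {} — state 1 not in

Answer: REJECT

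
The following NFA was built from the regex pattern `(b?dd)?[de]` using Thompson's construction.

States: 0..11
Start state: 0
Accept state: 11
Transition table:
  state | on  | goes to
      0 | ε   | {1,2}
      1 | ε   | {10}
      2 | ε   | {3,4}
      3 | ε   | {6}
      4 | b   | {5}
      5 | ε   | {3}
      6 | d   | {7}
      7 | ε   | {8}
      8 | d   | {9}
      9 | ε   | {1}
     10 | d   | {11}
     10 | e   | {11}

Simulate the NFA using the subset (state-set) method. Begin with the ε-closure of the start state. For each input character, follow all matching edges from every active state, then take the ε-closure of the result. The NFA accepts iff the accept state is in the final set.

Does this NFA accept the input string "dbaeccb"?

Answer: REJECT

Derivation:
S₀ = ε-closure({0}) = {0,1,2,3,4,6,10}
'd' @ 1: {7,8,11}  ✓accept
'b' @ 2: {}  — dead — no transitions
rest 'aeccb' ignored (set empty)
end set {} — state 11 not in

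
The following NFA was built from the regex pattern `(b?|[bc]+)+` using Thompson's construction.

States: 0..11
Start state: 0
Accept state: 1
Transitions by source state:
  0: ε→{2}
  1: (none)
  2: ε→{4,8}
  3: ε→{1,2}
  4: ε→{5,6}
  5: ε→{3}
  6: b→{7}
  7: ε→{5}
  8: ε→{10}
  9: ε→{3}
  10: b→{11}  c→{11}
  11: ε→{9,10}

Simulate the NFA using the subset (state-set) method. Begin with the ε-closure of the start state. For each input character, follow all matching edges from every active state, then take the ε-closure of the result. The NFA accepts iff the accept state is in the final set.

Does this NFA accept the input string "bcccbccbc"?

Answer: ACCEPT

Steps:
initial (ε-close {0}): {0,1,2,3,4,5,6,8,10}
'b' @ 1: {1,2,3,4,5,6,7,8,9,10,11}  (accept∈set)
'c' @ 2: {1,2,3,4,5,6,8,9,10,11}  (accept∈set)
'c' @ 3: {1,2,3,4,5,6,8,9,10,11}  (accept∈set)
'c' @ 4: {1,2,3,4,5,6,8,9,10,11}  (accept∈set)
'b' @ 5: {1,2,3,4,5,6,7,8,9,10,11}  (accept∈set)
'c' @ 6: {1,2,3,4,5,6,8,9,10,11}  (accept∈set)
'c' @ 7: {1,2,3,4,5,6,8,9,10,11}  (accept∈set)
'b' @ 8: {1,2,3,4,5,6,7,8,9,10,11}  (accept∈set)
'c' @ 9: {1,2,3,4,5,6,8,9,10,11}  (accept∈set)
after full input: {1,2,3,4,5,6,8,9,10,11}  (accept=1 in)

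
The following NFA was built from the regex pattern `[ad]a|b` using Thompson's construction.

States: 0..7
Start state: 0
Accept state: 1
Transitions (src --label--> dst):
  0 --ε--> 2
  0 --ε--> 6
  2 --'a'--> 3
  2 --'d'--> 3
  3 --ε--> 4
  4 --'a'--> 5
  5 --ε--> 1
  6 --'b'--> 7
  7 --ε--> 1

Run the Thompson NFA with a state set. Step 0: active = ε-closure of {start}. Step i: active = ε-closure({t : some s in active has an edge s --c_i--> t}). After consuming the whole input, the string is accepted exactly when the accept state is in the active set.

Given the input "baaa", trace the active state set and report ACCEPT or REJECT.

S₀ = ε-closure({0}) = {0,2,6}
'b' @ 1: {1,7}  ✓accept
'a' @ 2: {}  — no active states
rest 'aa' ignored (set empty)
end set {} — state 1 not in

Answer: REJECT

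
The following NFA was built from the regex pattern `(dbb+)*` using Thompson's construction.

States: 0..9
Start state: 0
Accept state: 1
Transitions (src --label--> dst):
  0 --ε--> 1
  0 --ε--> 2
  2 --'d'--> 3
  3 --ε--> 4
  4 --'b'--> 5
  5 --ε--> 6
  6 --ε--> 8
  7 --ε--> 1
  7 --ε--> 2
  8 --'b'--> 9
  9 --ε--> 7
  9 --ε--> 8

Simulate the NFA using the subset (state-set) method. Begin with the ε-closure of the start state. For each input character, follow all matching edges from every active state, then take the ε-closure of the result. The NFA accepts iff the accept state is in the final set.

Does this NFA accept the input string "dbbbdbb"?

initial (ε-close {0}): {0,1,2}
'd' @ 1: {3,4}
'b' @ 2: {5,6,8}
'b' @ 3: {1,2,7,8,9}  (accept∈set)
'b' @ 4: {1,2,7,8,9}  (accept∈set)
'd' @ 5: {3,4}
'b' @ 6: {5,6,8}
'b' @ 7: {1,2,7,8,9}  (accept∈set)
final: {1,2,7,8,9}; accept 1 in set

Answer: ACCEPT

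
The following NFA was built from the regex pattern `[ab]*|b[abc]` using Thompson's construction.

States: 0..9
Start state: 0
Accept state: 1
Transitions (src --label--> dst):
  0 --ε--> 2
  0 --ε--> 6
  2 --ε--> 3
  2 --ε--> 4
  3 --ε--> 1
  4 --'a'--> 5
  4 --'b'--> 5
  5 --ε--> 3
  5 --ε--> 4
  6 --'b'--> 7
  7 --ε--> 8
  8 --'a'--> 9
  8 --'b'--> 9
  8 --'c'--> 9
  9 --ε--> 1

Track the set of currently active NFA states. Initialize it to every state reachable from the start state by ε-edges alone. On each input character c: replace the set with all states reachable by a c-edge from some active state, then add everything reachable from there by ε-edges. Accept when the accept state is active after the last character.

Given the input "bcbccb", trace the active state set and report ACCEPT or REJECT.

Answer: REJECT

Derivation:
initial (ε-close {0}): {0,1,2,3,4,6}
'b' @ 1: {1,3,4,5,7,8}  ✓accept
'c' @ 2: {1,9}  ✓accept
'b' @ 3: {}  — dead — no transitions
rest 'ccb' ignored (set empty)
final: {}; accept 1 not in set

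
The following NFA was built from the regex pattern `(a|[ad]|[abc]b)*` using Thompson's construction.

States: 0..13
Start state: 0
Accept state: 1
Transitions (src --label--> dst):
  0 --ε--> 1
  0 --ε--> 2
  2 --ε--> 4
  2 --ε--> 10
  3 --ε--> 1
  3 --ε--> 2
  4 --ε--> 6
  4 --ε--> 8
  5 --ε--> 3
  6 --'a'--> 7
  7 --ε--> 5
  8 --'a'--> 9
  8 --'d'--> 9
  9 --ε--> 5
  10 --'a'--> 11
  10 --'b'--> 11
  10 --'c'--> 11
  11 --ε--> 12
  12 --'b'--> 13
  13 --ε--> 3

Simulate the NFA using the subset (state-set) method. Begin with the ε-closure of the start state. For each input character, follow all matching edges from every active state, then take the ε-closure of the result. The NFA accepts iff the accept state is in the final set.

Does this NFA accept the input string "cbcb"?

Answer: ACCEPT

Derivation:
S₀ = ε-closure({0}) = {0,1,2,4,6,8,10}
'c' @ 1: {11,12}
'b' @ 2: {1,2,3,4,6,8,10,13}  (accept∈set)
'c' @ 3: {11,12}
'b' @ 4: {1,2,3,4,6,8,10,13}  (accept∈set)
after full input: {1,2,3,4,6,8,10,13}  (accept=1 in)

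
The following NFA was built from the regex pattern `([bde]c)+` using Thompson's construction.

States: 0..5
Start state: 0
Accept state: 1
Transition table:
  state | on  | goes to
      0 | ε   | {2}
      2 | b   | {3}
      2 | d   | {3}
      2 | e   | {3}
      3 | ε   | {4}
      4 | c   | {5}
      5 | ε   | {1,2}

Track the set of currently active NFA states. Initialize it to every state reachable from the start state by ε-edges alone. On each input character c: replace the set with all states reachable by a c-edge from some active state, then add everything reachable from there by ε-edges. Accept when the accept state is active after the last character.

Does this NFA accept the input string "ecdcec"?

initial (ε-close {0}): {0,2}
'e' @ 1: {3,4}
'c' @ 2: {1,2,5}  ✓accept
'd' @ 3: {3,4}
'c' @ 4: {1,2,5}  ✓accept
'e' @ 5: {3,4}
'c' @ 6: {1,2,5}  ✓accept
after full input: {1,2,5}  (accept=1 in)

Answer: ACCEPT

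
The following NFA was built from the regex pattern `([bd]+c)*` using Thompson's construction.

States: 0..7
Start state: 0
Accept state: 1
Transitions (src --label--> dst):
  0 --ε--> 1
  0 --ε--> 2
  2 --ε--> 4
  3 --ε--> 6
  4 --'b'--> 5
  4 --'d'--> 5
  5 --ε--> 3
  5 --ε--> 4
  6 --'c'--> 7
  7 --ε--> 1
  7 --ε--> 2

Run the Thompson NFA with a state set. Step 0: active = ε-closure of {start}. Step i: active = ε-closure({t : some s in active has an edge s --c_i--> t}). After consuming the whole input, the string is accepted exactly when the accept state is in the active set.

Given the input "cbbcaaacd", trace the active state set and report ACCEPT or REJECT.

initial (ε-close {0}): {0,1,2,4}
'c' @ 1: {}  — dead — no transitions
rest 'bbcaaacd' ignored (set empty)
final: {}; accept 1 not in set

Answer: REJECT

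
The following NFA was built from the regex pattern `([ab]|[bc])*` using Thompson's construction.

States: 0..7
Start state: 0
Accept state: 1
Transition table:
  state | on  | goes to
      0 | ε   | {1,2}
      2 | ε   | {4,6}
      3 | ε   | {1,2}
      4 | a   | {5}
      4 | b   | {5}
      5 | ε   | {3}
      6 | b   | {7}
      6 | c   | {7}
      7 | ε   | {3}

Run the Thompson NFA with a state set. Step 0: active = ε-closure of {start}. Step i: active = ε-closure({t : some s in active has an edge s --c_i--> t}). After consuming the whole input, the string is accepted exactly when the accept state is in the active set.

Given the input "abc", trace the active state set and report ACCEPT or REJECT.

Answer: ACCEPT

Steps:
initial (ε-close {0}): {0,1,2,4,6}
'a' @ 1: {1,2,3,4,5,6}  (accept∈set)
'b' @ 2: {1,2,3,4,5,6,7}  (accept∈set)
'c' @ 3: {1,2,3,4,6,7}  (accept∈set)
final: {1,2,3,4,6,7}; accept 1 in set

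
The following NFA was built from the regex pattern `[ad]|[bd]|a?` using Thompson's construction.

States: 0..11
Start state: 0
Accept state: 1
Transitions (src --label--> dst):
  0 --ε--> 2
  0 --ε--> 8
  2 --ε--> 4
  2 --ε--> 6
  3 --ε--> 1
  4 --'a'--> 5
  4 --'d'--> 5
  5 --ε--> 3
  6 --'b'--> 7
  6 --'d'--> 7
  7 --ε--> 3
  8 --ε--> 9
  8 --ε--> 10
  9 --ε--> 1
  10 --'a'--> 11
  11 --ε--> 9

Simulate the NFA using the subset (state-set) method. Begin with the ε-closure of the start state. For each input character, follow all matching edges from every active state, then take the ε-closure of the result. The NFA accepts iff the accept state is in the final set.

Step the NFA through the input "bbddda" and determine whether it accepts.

Answer: REJECT

Steps:
start: ε-closure({0}) = {0,1,2,4,6,8,9,10}
'b' @ 1: {1,3,7}  [accepting]
'b' @ 2: {}  — dead — no transitions
rest 'ddda' ignored (set empty)
end set {} — state 1 not in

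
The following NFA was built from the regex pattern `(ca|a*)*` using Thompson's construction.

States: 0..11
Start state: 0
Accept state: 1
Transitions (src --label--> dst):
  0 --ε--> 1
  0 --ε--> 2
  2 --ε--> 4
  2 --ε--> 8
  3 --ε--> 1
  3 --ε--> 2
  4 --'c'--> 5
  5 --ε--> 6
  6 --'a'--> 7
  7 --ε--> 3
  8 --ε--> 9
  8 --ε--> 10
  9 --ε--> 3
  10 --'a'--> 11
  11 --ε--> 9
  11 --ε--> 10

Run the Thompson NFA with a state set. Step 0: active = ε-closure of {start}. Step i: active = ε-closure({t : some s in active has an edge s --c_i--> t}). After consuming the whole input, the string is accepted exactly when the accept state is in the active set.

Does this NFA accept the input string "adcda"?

Answer: REJECT

Steps:
S₀ = ε-closure({0}) = {0,1,2,3,4,8,9,10}
'a' @ 1: {1,2,3,4,8,9,10,11}  ✓accept
'd' @ 2: {}  — state set empty
rest 'cda' ignored (set empty)
end set {} — state 1 not in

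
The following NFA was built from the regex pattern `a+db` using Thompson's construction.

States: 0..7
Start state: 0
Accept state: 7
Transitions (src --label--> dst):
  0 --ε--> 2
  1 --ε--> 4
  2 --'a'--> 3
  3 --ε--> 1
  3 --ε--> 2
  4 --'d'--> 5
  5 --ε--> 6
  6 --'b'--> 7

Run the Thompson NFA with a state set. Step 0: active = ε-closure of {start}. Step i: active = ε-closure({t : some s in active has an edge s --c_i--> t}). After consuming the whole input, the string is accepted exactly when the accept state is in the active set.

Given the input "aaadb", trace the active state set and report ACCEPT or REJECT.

start: ε-closure({0}) = {0,2}
'a' @ 1: {1,2,3,4}
'a' @ 2: {1,2,3,4}
'a' @ 3: {1,2,3,4}
'd' @ 4: {5,6}
'b' @ 5: {7}  [accepting]
final: {7}; accept 7 in set

Answer: ACCEPT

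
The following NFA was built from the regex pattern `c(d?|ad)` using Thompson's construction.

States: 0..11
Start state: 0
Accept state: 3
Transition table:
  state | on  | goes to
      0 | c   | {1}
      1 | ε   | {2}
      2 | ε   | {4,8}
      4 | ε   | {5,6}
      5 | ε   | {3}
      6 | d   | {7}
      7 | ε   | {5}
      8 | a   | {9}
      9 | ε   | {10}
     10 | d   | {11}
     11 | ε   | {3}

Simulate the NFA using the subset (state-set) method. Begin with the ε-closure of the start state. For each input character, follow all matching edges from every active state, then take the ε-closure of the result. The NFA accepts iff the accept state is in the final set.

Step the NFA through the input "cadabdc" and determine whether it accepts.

start: ε-closure({0}) = {0}
'c' @ 1: {1,2,3,4,5,6,8}  ✓accept
'a' @ 2: {9,10}
'd' @ 3: {3,11}  ✓accept
'a' @ 4: {}  — no active states
rest 'bdc' ignored (set empty)
end set {} — state 3 not in

Answer: REJECT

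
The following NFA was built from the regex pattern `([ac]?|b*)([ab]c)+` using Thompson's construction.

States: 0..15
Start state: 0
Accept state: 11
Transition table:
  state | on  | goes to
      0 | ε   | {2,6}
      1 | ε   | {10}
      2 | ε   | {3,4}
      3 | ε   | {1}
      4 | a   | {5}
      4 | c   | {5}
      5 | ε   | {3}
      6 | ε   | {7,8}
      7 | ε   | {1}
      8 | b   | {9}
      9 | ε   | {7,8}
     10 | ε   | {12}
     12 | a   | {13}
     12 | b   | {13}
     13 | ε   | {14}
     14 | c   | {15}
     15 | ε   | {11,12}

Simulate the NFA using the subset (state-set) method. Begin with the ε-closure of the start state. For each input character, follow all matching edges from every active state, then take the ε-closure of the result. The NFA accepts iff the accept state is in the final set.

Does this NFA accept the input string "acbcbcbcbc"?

start: ε-closure({0}) = {0,1,2,3,4,6,7,8,10,12}
'a' @ 1: {1,3,5,10,12,13,14}
'c' @ 2: {11,12,15}  ✓accept
'b' @ 3: {13,14}
'c' @ 4: {11,12,15}  ✓accept
'b' @ 5: {13,14}
'c' @ 6: {11,12,15}  ✓accept
'b' @ 7: {13,14}
'c' @ 8: {11,12,15}  ✓accept
'b' @ 9: {13,14}
'c' @ 10: {11,12,15}  ✓accept
after full input: {11,12,15}  (accept=11 in)

Answer: ACCEPT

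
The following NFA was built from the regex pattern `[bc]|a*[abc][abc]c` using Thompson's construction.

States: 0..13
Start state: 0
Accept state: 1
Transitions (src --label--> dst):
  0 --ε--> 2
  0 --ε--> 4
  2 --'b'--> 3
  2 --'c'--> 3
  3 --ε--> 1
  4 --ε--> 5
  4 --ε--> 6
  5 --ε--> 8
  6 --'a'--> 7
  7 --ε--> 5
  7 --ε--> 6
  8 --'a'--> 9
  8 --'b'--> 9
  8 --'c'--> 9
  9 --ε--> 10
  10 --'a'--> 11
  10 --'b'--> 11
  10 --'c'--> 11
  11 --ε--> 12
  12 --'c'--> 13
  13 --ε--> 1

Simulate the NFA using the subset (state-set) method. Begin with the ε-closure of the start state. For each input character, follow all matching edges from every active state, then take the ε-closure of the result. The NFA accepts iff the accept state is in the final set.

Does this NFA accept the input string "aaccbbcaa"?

Answer: REJECT

Derivation:
S₀ = ε-closure({0}) = {0,2,4,5,6,8}
'a' @ 1: {5,6,7,8,9,10}
'a' @ 2: {5,6,7,8,9,10,11,12}
'c' @ 3: {1,9,10,11,12,13}  ✓accept
'c' @ 4: {1,11,12,13}  ✓accept
'b' @ 5: {}  — no active states
rest 'bcaa' ignored (set empty)
end set {} — state 1 not in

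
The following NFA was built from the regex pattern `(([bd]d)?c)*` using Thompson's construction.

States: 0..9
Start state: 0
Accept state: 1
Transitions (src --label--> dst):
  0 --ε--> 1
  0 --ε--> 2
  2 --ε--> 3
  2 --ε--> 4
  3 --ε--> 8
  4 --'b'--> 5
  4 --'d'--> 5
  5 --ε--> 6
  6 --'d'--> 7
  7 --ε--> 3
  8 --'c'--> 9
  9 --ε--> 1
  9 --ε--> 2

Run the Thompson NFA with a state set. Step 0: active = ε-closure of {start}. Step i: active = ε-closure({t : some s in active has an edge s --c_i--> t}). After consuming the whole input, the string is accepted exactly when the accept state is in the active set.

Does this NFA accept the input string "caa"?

initial (ε-close {0}): {0,1,2,3,4,8}
'c' @ 1: {1,2,3,4,8,9}  (accept∈set)
'a' @ 2: {}  — no active states
rest 'a' ignored (set empty)
final: {}; accept 1 not in set

Answer: REJECT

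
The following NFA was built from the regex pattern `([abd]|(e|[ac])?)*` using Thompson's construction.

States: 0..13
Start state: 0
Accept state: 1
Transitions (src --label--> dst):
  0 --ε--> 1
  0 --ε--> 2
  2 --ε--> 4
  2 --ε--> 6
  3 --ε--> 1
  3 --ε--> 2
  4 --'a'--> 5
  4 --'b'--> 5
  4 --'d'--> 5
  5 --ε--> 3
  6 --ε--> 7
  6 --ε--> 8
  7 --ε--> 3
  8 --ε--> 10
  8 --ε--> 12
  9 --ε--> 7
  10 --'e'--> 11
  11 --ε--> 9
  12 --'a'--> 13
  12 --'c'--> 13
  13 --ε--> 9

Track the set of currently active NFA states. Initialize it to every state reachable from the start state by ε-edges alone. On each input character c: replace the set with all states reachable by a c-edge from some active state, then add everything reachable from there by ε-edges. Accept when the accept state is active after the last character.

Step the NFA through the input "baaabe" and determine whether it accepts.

Answer: ACCEPT

Trace:
initial (ε-close {0}): {0,1,2,3,4,6,7,8,10,12}
'b' @ 1: {1,2,3,4,5,6,7,8,10,12}  [accepting]
'a' @ 2: {1,2,3,4,5,6,7,8,9,10,12,13}  [accepting]
'a' @ 3: {1,2,3,4,5,6,7,8,9,10,12,13}  [accepting]
'a' @ 4: {1,2,3,4,5,6,7,8,9,10,12,13}  [accepting]
'b' @ 5: {1,2,3,4,5,6,7,8,10,12}  [accepting]
'e' @ 6: {1,2,3,4,6,7,8,9,10,11,12}  [accepting]
end set {1,2,3,4,6,7,8,9,10,11,12} — state 1 in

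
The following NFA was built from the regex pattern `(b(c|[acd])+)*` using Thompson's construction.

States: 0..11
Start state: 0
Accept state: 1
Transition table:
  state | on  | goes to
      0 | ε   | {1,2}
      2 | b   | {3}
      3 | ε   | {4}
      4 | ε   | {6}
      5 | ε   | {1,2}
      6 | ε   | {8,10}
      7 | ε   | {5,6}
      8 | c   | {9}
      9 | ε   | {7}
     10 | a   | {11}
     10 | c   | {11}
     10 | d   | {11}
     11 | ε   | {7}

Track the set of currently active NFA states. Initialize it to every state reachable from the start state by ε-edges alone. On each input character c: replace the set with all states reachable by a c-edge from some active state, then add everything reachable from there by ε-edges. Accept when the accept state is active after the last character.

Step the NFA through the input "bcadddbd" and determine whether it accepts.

S₀ = ε-closure({0}) = {0,1,2}
'b' @ 1: {3,4,6,8,10}
'c' @ 2: {1,2,5,6,7,8,9,10,11}  (accept∈set)
'a' @ 3: {1,2,5,6,7,8,10,11}  (accept∈set)
'd' @ 4: {1,2,5,6,7,8,10,11}  (accept∈set)
'd' @ 5: {1,2,5,6,7,8,10,11}  (accept∈set)
'd' @ 6: {1,2,5,6,7,8,10,11}  (accept∈set)
'b' @ 7: {3,4,6,8,10}
'd' @ 8: {1,2,5,6,7,8,10,11}  (accept∈set)
after full input: {1,2,5,6,7,8,10,11}  (accept=1 in)

Answer: ACCEPT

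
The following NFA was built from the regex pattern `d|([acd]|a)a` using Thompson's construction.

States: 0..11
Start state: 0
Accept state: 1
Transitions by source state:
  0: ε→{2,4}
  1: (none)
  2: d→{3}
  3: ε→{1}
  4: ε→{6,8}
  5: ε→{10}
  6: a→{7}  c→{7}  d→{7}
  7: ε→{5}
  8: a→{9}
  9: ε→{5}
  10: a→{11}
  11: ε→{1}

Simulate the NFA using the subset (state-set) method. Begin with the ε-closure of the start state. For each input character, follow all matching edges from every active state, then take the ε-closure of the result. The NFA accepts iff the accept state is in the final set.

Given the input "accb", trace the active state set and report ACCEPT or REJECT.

start: ε-closure({0}) = {0,2,4,6,8}
'a' @ 1: {5,7,9,10}
'c' @ 2: {}  — no active states
rest 'cb' ignored (set empty)
after full input: {}  (accept=1 not in)

Answer: REJECT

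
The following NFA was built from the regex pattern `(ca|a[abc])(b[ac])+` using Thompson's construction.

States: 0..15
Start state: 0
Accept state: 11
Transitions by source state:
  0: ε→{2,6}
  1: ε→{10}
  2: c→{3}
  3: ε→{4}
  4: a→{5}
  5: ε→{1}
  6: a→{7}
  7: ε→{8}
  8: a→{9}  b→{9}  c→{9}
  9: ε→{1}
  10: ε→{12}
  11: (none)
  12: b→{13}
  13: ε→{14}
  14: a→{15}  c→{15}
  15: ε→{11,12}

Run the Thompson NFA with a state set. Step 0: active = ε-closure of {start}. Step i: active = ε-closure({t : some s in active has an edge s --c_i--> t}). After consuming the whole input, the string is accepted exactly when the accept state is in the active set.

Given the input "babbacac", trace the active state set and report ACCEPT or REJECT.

start: ε-closure({0}) = {0,2,6}
'b' @ 1: {}  — state set empty
rest 'abbacac' ignored (set empty)
after full input: {}  (accept=11 not in)

Answer: REJECT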